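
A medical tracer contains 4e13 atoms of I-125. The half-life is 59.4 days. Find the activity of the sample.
A = λN = 4.668e11 decays/day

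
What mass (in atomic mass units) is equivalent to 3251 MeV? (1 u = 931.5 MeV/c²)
m = E/c² = 3.49 u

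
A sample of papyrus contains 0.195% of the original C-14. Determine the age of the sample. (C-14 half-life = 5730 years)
Age = t½ × log₂(1/ratio) = 51580 years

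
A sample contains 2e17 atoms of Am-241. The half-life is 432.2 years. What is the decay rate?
A = λN = 3.208e14 decays/year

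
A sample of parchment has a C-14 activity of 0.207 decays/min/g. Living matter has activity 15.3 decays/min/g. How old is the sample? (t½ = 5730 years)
Age = t½ × log₂(A₀/A) = 35570 years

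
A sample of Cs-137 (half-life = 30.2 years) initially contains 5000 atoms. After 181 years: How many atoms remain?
N = N₀(1/2)^(t/t½) = 78.48 atoms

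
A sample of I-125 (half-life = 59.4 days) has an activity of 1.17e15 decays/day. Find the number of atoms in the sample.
N = A/λ = 1.003e17 atoms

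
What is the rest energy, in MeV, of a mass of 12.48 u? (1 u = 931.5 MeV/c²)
E = mc² = 11630 MeV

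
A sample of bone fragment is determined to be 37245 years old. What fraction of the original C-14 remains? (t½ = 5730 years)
N/N₀ = (1/2)^(t/t½) = 0.01105 = 1.1%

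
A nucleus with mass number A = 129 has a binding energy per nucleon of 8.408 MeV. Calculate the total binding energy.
B.E. = 8.408 × 129 = 1085 MeV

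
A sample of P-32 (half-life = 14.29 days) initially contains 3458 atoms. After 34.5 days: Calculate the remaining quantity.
N = N₀(1/2)^(t/t½) = 648.7 atoms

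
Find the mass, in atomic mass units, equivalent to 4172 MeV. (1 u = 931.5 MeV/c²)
m = E/c² = 4.479 u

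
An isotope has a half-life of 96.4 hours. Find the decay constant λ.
λ = ln(2)/t½ = 0.00719 hour⁻¹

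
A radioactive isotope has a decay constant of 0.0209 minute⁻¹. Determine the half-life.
t½ = ln(2)/λ = 33.16 minutes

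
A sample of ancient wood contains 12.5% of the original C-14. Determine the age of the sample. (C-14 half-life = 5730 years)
Age = t½ × log₂(1/ratio) = 17190 years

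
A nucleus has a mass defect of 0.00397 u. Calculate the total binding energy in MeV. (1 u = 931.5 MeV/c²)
B.E. = Δm × 931.5 = 3.698 MeV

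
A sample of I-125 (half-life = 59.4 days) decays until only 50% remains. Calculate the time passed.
t = t½ × log₂(N₀/N) = 59.4 days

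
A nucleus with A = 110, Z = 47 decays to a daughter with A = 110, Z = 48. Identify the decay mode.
ΔA = 0, ΔZ = +1 ⇒ beta-minus decay (β⁻)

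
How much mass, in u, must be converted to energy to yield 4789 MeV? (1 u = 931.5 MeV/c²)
m = E/c² = 5.141 u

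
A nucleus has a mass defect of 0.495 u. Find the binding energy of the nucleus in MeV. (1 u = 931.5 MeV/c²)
B.E. = Δm × 931.5 = 461.1 MeV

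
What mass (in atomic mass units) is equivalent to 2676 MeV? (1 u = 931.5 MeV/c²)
m = E/c² = 2.873 u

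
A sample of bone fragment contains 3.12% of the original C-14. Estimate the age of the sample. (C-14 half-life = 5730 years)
Age = t½ × log₂(1/ratio) = 28660 years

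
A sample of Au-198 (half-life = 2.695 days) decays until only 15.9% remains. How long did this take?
t = t½ × log₂(N₀/N) = 7.15 days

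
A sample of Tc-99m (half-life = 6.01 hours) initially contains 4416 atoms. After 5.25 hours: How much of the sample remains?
N = N₀(1/2)^(t/t½) = 2410 atoms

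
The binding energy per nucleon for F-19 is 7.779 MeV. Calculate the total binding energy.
B.E. = 7.779 × 19 = 147.8 MeV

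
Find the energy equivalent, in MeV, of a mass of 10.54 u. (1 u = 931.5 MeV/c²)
E = mc² = 9818 MeV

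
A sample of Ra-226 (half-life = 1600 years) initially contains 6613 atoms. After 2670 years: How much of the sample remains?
N = N₀(1/2)^(t/t½) = 2080 atoms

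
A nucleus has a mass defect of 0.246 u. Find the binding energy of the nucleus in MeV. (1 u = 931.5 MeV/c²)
B.E. = Δm × 931.5 = 229.1 MeV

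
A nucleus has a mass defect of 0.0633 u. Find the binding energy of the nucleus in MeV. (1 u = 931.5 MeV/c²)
B.E. = Δm × 931.5 = 58.96 MeV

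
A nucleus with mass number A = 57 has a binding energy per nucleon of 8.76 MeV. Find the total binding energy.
B.E. = 8.76 × 57 = 499.3 MeV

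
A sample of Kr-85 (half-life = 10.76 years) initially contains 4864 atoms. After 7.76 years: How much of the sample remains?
N = N₀(1/2)^(t/t½) = 2950 atoms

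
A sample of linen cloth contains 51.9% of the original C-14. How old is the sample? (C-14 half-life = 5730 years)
Age = t½ × log₂(1/ratio) = 5422 years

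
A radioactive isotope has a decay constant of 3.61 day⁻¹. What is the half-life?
t½ = ln(2)/λ = 0.192 days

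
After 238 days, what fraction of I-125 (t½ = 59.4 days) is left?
N/N₀ = (1/2)^(t/t½) = 0.06221 = 6.22%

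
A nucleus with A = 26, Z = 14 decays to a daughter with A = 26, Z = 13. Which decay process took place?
ΔA = 0, ΔZ = -1 ⇒ beta-plus decay (β⁺) or electron capture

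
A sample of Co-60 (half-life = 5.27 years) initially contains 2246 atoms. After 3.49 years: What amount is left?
N = N₀(1/2)^(t/t½) = 1419 atoms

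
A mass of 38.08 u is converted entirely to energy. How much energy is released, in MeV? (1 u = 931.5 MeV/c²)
E = mc² = 35470 MeV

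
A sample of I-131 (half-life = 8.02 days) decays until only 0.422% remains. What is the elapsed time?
t = t½ × log₂(N₀/N) = 63.27 days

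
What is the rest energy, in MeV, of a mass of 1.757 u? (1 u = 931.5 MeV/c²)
E = mc² = 1637 MeV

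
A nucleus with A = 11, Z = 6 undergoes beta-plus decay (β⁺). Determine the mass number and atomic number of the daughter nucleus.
Daughter: A = 11, Z = 5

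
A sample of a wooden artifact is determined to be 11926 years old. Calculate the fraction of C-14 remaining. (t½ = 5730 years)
N/N₀ = (1/2)^(t/t½) = 0.2363 = 23.6%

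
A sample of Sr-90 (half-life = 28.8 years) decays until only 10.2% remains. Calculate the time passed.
t = t½ × log₂(N₀/N) = 94.85 years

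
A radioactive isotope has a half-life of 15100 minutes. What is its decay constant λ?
λ = ln(2)/t½ = 4.59e-5 minute⁻¹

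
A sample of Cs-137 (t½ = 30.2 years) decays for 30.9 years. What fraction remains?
N/N₀ = (1/2)^(t/t½) = 0.492 = 49.2%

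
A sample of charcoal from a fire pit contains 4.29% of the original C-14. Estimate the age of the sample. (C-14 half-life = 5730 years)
Age = t½ × log₂(1/ratio) = 26030 years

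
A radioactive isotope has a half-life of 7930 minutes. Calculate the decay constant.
λ = ln(2)/t½ = 8.741e-5 minute⁻¹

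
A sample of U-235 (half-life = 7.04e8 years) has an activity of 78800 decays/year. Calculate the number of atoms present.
N = A/λ = 8.003e13 atoms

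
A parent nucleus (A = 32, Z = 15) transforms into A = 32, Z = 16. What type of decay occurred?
ΔA = 0, ΔZ = +1 ⇒ beta-minus decay (β⁻)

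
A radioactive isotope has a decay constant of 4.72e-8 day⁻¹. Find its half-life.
t½ = ln(2)/λ = 1.469e7 days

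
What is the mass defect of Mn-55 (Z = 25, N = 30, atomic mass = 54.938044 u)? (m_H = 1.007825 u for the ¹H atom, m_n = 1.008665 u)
Δm = Z·m_H + N·m_n − M = 0.5175 u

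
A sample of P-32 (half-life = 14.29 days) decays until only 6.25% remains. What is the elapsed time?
t = t½ × log₂(N₀/N) = 57.16 days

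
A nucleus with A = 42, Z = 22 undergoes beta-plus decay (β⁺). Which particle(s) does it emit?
β⁺: positron (e⁺) + neutrino (νₑ)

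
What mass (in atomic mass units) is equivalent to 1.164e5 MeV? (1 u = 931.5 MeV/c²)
m = E/c² = 125 u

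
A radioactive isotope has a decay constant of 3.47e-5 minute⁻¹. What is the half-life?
t½ = ln(2)/λ = 19980 minutes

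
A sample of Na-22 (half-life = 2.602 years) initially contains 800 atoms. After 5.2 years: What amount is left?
N = N₀(1/2)^(t/t½) = 200.2 atoms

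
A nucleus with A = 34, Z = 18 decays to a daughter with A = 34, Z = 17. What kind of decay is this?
ΔA = 0, ΔZ = -1 ⇒ beta-plus decay (β⁺) or electron capture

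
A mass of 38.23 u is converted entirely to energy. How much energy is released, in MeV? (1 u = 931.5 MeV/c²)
E = mc² = 35610 MeV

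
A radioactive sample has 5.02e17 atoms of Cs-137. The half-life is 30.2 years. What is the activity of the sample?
A = λN = 1.152e16 decays/year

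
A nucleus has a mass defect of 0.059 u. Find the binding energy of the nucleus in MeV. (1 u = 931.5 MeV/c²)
B.E. = Δm × 931.5 = 54.96 MeV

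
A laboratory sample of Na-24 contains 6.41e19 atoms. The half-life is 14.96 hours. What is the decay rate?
A = λN = 2.97e18 decays/hour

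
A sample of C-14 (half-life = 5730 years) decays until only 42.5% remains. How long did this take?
t = t½ × log₂(N₀/N) = 7073 years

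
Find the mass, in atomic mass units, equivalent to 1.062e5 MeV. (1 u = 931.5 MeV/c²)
m = E/c² = 114 u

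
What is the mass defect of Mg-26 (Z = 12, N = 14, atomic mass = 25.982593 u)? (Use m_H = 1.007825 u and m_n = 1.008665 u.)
Δm = Z·m_H + N·m_n − M = 0.2326 u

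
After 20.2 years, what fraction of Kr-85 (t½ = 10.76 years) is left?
N/N₀ = (1/2)^(t/t½) = 0.2722 = 27.2%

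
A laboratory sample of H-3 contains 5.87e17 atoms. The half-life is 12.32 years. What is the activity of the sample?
A = λN = 3.303e16 decays/year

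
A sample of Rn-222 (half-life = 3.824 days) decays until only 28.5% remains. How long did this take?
t = t½ × log₂(N₀/N) = 6.925 days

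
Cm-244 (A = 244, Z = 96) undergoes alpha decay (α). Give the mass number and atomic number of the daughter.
Daughter: A = 240, Z = 94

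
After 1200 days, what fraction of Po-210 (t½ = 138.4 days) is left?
N/N₀ = (1/2)^(t/t½) = 0.002454 = 0.245%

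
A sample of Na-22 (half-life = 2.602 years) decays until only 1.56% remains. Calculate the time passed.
t = t½ × log₂(N₀/N) = 15.62 years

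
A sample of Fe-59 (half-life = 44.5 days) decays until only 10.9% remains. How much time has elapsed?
t = t½ × log₂(N₀/N) = 142.3 days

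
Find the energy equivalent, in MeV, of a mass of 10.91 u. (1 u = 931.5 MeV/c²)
E = mc² = 10160 MeV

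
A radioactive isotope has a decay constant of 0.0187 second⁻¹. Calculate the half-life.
t½ = ln(2)/λ = 37.07 seconds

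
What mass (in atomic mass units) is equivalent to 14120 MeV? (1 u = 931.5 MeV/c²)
m = E/c² = 15.16 u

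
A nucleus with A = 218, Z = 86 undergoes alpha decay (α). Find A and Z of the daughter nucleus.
Daughter: A = 214, Z = 84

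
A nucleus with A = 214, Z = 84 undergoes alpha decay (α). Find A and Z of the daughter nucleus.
Daughter: A = 210, Z = 82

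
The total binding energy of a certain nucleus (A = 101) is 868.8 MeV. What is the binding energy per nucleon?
B.E./A = 868.8/101 = 8.602 MeV/nucleon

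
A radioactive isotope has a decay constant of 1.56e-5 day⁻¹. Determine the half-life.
t½ = ln(2)/λ = 44430 days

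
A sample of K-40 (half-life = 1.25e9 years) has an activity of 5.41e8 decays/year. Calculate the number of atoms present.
N = A/λ = 9.756e17 atoms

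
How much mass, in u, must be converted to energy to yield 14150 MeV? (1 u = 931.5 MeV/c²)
m = E/c² = 15.19 u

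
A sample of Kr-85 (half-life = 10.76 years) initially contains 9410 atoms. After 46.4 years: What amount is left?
N = N₀(1/2)^(t/t½) = 473.7 atoms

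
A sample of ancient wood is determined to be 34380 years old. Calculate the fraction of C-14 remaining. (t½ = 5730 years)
N/N₀ = (1/2)^(t/t½) = 0.01562 = 1.56%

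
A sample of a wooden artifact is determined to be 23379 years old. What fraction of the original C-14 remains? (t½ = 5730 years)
N/N₀ = (1/2)^(t/t½) = 0.05912 = 5.91%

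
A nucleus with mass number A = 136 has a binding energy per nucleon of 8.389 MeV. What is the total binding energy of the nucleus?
B.E. = 8.389 × 136 = 1141 MeV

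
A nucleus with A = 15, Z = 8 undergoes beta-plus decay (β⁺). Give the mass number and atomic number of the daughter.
Daughter: A = 15, Z = 7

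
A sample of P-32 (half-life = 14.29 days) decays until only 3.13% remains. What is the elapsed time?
t = t½ × log₂(N₀/N) = 71.42 days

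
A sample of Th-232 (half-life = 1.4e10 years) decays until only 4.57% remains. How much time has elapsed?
t = t½ × log₂(N₀/N) = 6.232e10 years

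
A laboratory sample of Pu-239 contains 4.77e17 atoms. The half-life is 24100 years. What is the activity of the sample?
A = λN = 1.372e13 decays/year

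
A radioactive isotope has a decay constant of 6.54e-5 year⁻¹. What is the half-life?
t½ = ln(2)/λ = 10600 years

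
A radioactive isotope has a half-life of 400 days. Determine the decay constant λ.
λ = ln(2)/t½ = 0.001733 day⁻¹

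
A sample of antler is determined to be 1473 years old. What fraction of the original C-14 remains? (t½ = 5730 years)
N/N₀ = (1/2)^(t/t½) = 0.8368 = 83.7%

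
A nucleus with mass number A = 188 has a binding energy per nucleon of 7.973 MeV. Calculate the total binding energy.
B.E. = 7.973 × 188 = 1499 MeV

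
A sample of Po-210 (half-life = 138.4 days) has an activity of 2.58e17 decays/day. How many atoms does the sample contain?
N = A/λ = 5.151e19 atoms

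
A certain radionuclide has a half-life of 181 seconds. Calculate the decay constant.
λ = ln(2)/t½ = 0.00383 second⁻¹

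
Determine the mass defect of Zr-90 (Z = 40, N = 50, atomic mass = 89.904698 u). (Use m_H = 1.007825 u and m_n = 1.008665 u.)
Δm = Z·m_H + N·m_n − M = 0.8416 u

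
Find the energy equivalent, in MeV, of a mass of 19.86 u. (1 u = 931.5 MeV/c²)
E = mc² = 18500 MeV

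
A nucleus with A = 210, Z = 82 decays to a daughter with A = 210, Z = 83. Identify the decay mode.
ΔA = 0, ΔZ = +1 ⇒ beta-minus decay (β⁻)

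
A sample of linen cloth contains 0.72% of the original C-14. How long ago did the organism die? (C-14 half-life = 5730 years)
Age = t½ × log₂(1/ratio) = 40780 years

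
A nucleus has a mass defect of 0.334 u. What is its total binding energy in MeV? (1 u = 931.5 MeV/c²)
B.E. = Δm × 931.5 = 311.1 MeV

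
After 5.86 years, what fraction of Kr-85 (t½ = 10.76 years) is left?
N/N₀ = (1/2)^(t/t½) = 0.6856 = 68.6%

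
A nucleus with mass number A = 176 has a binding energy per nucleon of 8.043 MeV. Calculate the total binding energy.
B.E. = 8.043 × 176 = 1416 MeV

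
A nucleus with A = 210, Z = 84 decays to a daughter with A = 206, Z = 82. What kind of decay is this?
ΔA = -4, ΔZ = -2 ⇒ alpha decay (α)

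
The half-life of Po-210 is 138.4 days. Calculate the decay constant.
λ = ln(2)/t½ = 0.005008 day⁻¹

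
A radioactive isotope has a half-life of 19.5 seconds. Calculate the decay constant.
λ = ln(2)/t½ = 0.03555 second⁻¹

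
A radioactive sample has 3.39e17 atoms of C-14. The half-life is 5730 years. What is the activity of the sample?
A = λN = 4.101e13 decays/year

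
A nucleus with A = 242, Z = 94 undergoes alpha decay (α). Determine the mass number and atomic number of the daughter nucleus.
Daughter: A = 238, Z = 92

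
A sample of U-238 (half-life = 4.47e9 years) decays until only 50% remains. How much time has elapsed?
t = t½ × log₂(N₀/N) = 4.47e9 years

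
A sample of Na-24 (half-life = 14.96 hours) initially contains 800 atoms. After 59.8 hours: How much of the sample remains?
N = N₀(1/2)^(t/t½) = 50.09 atoms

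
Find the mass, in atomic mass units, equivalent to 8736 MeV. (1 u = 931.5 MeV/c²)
m = E/c² = 9.378 u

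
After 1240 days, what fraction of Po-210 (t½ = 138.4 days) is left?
N/N₀ = (1/2)^(t/t½) = 0.002009 = 0.201%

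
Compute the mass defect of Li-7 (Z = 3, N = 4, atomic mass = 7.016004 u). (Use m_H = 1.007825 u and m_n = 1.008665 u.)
Δm = Z·m_H + N·m_n − M = 0.04213 u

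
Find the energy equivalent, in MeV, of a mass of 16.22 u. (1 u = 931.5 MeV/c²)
E = mc² = 15110 MeV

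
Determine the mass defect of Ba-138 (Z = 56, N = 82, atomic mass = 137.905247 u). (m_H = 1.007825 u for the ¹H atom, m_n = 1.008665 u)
Δm = Z·m_H + N·m_n − M = 1.243 u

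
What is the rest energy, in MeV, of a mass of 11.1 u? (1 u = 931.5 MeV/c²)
E = mc² = 10340 MeV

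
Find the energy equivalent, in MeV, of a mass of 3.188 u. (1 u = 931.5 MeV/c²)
E = mc² = 2970 MeV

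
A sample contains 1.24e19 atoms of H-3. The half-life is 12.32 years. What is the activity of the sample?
A = λN = 6.976e17 decays/year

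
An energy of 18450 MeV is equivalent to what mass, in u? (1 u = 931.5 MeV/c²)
m = E/c² = 19.81 u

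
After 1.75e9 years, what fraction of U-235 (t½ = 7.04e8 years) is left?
N/N₀ = (1/2)^(t/t½) = 0.1785 = 17.9%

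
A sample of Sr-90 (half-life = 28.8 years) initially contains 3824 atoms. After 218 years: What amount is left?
N = N₀(1/2)^(t/t½) = 20.13 atoms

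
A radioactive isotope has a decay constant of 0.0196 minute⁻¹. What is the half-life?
t½ = ln(2)/λ = 35.36 minutes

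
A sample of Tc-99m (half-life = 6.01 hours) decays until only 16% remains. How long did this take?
t = t½ × log₂(N₀/N) = 15.89 hours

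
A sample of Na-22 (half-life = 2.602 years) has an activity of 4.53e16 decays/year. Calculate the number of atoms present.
N = A/λ = 1.701e17 atoms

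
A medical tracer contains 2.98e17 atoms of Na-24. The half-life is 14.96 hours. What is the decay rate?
A = λN = 1.381e16 decays/hour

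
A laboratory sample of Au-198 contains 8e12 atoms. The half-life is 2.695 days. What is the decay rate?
A = λN = 2.058e12 decays/day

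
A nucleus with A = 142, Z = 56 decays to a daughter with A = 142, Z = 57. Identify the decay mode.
ΔA = 0, ΔZ = +1 ⇒ beta-minus decay (β⁻)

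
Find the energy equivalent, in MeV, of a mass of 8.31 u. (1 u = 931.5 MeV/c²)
E = mc² = 7741 MeV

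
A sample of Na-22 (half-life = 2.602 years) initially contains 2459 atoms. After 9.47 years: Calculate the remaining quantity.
N = N₀(1/2)^(t/t½) = 197.3 atoms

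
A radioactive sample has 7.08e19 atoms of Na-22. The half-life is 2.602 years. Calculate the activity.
A = λN = 1.886e19 decays/year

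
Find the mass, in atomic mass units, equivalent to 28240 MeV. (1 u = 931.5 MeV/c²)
m = E/c² = 30.32 u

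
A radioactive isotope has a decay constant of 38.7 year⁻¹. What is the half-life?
t½ = ln(2)/λ = 0.01791 years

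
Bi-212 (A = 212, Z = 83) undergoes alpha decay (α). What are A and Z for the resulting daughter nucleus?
Daughter: A = 208, Z = 81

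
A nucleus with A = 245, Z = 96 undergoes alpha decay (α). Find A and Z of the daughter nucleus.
Daughter: A = 241, Z = 94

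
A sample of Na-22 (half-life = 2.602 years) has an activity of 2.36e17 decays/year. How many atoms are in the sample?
N = A/λ = 8.859e17 atoms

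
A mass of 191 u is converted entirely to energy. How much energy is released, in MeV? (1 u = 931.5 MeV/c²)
E = mc² = 1.779e5 MeV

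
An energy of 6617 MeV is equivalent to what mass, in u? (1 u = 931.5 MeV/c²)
m = E/c² = 7.104 u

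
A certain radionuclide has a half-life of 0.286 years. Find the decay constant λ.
λ = ln(2)/t½ = 2.424 year⁻¹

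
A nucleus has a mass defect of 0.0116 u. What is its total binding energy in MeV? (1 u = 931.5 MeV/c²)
B.E. = Δm × 931.5 = 10.81 MeV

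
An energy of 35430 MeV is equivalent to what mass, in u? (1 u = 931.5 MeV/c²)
m = E/c² = 38.04 u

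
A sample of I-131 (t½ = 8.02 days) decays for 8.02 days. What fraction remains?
N/N₀ = (1/2)^(t/t½) = 0.5 = 50%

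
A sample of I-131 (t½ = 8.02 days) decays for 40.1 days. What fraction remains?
N/N₀ = (1/2)^(t/t½) = 0.03125 = 3.12%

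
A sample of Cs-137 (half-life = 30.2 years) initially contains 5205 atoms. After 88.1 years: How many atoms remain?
N = N₀(1/2)^(t/t½) = 689 atoms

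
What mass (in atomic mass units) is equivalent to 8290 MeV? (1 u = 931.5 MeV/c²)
m = E/c² = 8.9 u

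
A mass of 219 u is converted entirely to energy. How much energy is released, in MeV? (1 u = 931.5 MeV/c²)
E = mc² = 2.04e5 MeV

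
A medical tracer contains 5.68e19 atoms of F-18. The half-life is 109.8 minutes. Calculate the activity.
A = λN = 3.586e17 decays/minute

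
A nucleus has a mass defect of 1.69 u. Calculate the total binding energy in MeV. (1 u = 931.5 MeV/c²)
B.E. = Δm × 931.5 = 1574 MeV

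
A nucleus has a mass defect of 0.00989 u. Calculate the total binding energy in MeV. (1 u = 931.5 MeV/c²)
B.E. = Δm × 931.5 = 9.213 MeV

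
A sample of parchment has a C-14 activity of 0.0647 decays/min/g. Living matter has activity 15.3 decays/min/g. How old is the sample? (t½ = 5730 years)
Age = t½ × log₂(A₀/A) = 45180 years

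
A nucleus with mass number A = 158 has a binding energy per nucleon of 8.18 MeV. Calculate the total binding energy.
B.E. = 8.18 × 158 = 1292 MeV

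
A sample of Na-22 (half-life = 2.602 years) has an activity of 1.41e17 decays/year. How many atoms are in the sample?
N = A/λ = 5.293e17 atoms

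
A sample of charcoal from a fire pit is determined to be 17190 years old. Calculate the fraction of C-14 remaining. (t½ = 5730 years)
N/N₀ = (1/2)^(t/t½) = 0.125 = 12.5%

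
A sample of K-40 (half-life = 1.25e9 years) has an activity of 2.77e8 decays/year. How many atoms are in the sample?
N = A/λ = 4.995e17 atoms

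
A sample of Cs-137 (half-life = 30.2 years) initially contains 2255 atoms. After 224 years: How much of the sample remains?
N = N₀(1/2)^(t/t½) = 13.19 atoms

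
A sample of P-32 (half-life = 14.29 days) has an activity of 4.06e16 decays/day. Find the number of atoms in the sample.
N = A/λ = 8.37e17 atoms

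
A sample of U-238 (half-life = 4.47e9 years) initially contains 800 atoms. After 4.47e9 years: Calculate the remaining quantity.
N = N₀(1/2)^(t/t½) = 400 atoms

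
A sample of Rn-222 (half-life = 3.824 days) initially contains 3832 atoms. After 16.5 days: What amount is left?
N = N₀(1/2)^(t/t½) = 192.5 atoms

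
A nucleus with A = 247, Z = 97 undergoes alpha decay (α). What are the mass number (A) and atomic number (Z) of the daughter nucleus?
Daughter: A = 243, Z = 95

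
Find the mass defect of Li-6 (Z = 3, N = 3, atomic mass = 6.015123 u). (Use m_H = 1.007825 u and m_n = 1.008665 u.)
Δm = Z·m_H + N·m_n − M = 0.03435 u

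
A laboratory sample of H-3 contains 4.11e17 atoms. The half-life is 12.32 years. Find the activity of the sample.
A = λN = 2.312e16 decays/year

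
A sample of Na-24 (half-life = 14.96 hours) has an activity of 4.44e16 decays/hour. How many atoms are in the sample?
N = A/λ = 9.583e17 atoms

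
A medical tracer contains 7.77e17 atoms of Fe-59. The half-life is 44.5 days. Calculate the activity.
A = λN = 1.21e16 decays/day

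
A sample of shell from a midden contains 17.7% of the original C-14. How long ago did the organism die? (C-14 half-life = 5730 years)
Age = t½ × log₂(1/ratio) = 14310 years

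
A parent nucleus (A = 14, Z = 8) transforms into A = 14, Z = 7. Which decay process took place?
ΔA = 0, ΔZ = -1 ⇒ beta-plus decay (β⁺) or electron capture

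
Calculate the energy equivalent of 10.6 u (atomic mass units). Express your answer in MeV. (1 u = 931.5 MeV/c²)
E = mc² = 9874 MeV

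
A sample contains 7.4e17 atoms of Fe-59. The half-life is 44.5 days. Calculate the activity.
A = λN = 1.153e16 decays/day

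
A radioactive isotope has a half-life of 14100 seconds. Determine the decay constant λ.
λ = ln(2)/t½ = 4.916e-5 second⁻¹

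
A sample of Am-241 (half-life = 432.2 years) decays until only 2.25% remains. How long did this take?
t = t½ × log₂(N₀/N) = 2366 years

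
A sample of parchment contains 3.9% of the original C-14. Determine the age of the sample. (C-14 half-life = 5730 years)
Age = t½ × log₂(1/ratio) = 26820 years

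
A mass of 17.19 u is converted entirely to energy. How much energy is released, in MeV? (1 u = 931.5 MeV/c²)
E = mc² = 16010 MeV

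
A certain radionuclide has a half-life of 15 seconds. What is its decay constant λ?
λ = ln(2)/t½ = 0.04621 second⁻¹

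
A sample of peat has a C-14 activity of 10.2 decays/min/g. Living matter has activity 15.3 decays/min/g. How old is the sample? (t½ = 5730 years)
Age = t½ × log₂(A₀/A) = 3352 years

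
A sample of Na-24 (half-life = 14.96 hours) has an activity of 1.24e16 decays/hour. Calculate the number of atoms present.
N = A/λ = 2.676e17 atoms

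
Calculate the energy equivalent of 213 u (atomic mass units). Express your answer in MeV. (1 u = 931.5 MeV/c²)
E = mc² = 1.984e5 MeV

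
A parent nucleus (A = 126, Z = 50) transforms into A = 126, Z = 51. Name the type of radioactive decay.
ΔA = 0, ΔZ = +1 ⇒ beta-minus decay (β⁻)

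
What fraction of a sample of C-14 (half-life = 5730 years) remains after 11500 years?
N/N₀ = (1/2)^(t/t½) = 0.2488 = 24.9%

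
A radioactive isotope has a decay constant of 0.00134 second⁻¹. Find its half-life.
t½ = ln(2)/λ = 517.3 seconds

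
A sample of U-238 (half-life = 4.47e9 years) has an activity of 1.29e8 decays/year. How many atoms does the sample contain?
N = A/λ = 8.319e17 atoms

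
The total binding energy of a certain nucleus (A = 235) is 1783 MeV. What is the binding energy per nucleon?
B.E./A = 1783/235 = 7.587 MeV/nucleon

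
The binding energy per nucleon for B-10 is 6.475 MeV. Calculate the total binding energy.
B.E. = 6.475 × 10 = 64.75 MeV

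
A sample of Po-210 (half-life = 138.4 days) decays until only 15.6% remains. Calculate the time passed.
t = t½ × log₂(N₀/N) = 371 days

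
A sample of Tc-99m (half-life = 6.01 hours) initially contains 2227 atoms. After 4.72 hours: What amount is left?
N = N₀(1/2)^(t/t½) = 1292 atoms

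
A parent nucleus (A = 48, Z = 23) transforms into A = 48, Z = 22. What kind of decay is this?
ΔA = 0, ΔZ = -1 ⇒ beta-plus decay (β⁺) or electron capture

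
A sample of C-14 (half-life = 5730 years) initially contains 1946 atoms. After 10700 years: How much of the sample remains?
N = N₀(1/2)^(t/t½) = 533.3 atoms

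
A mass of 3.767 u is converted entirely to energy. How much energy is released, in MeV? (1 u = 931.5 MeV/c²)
E = mc² = 3509 MeV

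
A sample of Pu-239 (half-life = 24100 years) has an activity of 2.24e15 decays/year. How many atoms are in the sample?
N = A/λ = 7.788e19 atoms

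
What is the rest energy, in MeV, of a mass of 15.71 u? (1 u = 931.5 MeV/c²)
E = mc² = 14630 MeV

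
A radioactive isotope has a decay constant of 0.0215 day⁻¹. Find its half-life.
t½ = ln(2)/λ = 32.24 days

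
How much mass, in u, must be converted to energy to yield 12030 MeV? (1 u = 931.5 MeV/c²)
m = E/c² = 12.91 u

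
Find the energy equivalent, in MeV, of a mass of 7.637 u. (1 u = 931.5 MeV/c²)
E = mc² = 7114 MeV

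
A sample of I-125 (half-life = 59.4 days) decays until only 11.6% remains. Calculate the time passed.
t = t½ × log₂(N₀/N) = 184.6 days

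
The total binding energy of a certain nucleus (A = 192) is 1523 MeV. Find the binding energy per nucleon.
B.E./A = 1523/192 = 7.932 MeV/nucleon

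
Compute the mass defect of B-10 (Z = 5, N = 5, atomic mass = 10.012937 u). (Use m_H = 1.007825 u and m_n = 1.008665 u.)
Δm = Z·m_H + N·m_n − M = 0.06951 u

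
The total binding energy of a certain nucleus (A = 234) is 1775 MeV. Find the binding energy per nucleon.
B.E./A = 1775/234 = 7.585 MeV/nucleon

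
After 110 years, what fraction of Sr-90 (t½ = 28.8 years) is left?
N/N₀ = (1/2)^(t/t½) = 0.07083 = 7.08%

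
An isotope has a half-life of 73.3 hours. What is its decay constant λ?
λ = ln(2)/t½ = 0.009456 hour⁻¹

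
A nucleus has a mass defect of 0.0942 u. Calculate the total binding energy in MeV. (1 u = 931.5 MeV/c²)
B.E. = Δm × 931.5 = 87.75 MeV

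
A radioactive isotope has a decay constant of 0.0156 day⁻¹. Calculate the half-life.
t½ = ln(2)/λ = 44.43 days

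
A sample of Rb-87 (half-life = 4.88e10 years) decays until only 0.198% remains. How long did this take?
t = t½ × log₂(N₀/N) = 4.382e11 years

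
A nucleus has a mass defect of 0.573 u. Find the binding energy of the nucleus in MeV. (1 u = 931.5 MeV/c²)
B.E. = Δm × 931.5 = 533.7 MeV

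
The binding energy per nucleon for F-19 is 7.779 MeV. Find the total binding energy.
B.E. = 7.779 × 19 = 147.8 MeV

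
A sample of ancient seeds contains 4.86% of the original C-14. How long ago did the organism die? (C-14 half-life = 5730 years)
Age = t½ × log₂(1/ratio) = 25000 years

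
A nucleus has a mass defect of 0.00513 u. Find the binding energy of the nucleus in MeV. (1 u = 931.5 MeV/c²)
B.E. = Δm × 931.5 = 4.779 MeV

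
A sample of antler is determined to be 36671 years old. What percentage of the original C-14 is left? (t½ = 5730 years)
N/N₀ = (1/2)^(t/t½) = 0.01184 = 1.18%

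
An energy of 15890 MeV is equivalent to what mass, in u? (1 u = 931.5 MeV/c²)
m = E/c² = 17.06 u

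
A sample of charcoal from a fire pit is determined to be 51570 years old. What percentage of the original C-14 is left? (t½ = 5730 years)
N/N₀ = (1/2)^(t/t½) = 0.001953 = 0.195%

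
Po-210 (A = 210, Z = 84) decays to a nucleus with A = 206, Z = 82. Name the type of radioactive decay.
ΔA = -4, ΔZ = -2 ⇒ alpha decay (α)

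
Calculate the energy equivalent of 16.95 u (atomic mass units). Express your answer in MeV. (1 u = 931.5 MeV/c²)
E = mc² = 15790 MeV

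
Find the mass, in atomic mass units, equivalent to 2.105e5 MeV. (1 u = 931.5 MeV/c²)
m = E/c² = 226 u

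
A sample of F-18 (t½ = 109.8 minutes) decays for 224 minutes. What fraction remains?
N/N₀ = (1/2)^(t/t½) = 0.2432 = 24.3%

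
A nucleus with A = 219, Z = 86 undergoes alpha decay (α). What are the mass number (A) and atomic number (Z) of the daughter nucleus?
Daughter: A = 215, Z = 84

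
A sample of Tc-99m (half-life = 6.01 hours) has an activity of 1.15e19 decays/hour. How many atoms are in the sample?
N = A/λ = 9.971e19 atoms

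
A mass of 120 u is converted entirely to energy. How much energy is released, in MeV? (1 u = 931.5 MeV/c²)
E = mc² = 1.118e5 MeV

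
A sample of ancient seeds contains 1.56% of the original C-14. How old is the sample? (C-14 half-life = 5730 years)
Age = t½ × log₂(1/ratio) = 34390 years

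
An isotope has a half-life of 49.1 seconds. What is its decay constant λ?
λ = ln(2)/t½ = 0.01412 second⁻¹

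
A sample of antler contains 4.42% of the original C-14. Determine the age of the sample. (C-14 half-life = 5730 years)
Age = t½ × log₂(1/ratio) = 25780 years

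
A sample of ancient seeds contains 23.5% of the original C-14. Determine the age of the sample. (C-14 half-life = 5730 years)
Age = t½ × log₂(1/ratio) = 11970 years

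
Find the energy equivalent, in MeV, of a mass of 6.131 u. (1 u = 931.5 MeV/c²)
E = mc² = 5711 MeV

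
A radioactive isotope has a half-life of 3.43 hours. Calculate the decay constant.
λ = ln(2)/t½ = 0.2021 hour⁻¹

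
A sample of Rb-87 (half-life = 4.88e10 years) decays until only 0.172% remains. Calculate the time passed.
t = t½ × log₂(N₀/N) = 4.481e11 years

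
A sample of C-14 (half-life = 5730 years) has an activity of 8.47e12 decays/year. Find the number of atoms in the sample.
N = A/λ = 7.002e16 atoms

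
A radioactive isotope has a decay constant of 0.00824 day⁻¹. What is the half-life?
t½ = ln(2)/λ = 84.12 days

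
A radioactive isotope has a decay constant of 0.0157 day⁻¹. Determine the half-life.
t½ = ln(2)/λ = 44.15 days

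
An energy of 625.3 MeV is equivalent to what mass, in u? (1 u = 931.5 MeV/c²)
m = E/c² = 0.6713 u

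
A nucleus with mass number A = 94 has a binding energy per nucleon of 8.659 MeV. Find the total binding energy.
B.E. = 8.659 × 94 = 813.9 MeV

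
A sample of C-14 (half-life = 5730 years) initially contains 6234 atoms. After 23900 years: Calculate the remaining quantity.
N = N₀(1/2)^(t/t½) = 346.1 atoms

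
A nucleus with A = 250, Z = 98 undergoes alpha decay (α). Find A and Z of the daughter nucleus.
Daughter: A = 246, Z = 96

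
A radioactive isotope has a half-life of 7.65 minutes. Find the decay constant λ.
λ = ln(2)/t½ = 0.09061 minute⁻¹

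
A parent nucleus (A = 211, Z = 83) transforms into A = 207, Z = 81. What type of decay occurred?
ΔA = -4, ΔZ = -2 ⇒ alpha decay (α)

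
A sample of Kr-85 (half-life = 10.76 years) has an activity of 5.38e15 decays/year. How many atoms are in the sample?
N = A/λ = 8.352e16 atoms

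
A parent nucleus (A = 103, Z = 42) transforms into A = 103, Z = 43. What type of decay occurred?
ΔA = 0, ΔZ = +1 ⇒ beta-minus decay (β⁻)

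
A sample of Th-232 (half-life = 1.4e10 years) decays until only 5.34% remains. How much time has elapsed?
t = t½ × log₂(N₀/N) = 5.918e10 years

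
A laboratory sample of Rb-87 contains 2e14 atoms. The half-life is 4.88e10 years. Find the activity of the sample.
A = λN = 2841 decays/year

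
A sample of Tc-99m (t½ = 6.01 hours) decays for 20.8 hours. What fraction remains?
N/N₀ = (1/2)^(t/t½) = 0.09082 = 9.08%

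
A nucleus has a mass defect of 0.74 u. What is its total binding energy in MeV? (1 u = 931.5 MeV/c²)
B.E. = Δm × 931.5 = 689.3 MeV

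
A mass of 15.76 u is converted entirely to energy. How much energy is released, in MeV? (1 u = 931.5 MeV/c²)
E = mc² = 14680 MeV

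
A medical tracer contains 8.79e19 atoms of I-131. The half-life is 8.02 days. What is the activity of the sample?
A = λN = 7.597e18 decays/day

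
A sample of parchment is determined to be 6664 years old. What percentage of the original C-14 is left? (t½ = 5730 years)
N/N₀ = (1/2)^(t/t½) = 0.4466 = 44.7%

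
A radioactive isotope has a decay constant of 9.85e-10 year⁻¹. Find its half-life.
t½ = ln(2)/λ = 7.037e8 years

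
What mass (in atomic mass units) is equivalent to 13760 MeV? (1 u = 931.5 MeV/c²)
m = E/c² = 14.77 u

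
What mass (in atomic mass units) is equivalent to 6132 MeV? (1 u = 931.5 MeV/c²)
m = E/c² = 6.583 u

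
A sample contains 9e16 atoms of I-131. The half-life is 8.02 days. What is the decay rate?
A = λN = 7.778e15 decays/day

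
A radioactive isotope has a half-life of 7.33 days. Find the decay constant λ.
λ = ln(2)/t½ = 0.09456 day⁻¹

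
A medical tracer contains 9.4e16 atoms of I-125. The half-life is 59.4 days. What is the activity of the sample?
A = λN = 1.097e15 decays/day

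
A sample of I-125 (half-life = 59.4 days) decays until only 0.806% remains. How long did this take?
t = t½ × log₂(N₀/N) = 413.1 days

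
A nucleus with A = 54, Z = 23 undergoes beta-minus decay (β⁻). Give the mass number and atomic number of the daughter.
Daughter: A = 54, Z = 24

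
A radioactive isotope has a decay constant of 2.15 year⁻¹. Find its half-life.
t½ = ln(2)/λ = 0.3224 years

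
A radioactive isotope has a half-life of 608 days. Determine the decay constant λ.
λ = ln(2)/t½ = 0.00114 day⁻¹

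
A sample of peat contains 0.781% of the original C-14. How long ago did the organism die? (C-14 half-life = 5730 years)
Age = t½ × log₂(1/ratio) = 40110 years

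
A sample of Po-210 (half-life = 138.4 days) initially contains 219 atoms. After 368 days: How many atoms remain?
N = N₀(1/2)^(t/t½) = 34.68 atoms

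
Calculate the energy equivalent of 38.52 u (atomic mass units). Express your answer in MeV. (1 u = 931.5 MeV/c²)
E = mc² = 35880 MeV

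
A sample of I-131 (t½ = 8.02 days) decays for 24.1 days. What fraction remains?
N/N₀ = (1/2)^(t/t½) = 0.1246 = 12.5%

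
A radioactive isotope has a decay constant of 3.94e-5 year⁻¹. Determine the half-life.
t½ = ln(2)/λ = 17590 years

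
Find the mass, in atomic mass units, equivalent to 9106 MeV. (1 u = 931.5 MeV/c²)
m = E/c² = 9.776 u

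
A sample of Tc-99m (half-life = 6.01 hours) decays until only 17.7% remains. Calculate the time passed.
t = t½ × log₂(N₀/N) = 15.01 hours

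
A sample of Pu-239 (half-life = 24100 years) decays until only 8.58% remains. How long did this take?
t = t½ × log₂(N₀/N) = 85380 years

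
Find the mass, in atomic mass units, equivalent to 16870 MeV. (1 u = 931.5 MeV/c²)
m = E/c² = 18.11 u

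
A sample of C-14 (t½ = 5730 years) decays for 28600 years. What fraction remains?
N/N₀ = (1/2)^(t/t½) = 0.03144 = 3.14%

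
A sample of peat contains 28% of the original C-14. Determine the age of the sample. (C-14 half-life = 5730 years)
Age = t½ × log₂(1/ratio) = 10520 years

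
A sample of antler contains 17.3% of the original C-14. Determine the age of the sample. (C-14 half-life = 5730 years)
Age = t½ × log₂(1/ratio) = 14500 years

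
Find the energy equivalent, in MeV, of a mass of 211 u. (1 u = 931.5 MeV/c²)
E = mc² = 1.965e5 MeV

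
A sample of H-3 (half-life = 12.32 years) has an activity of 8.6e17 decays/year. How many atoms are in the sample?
N = A/λ = 1.529e19 atoms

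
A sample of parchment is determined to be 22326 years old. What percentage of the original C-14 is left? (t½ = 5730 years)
N/N₀ = (1/2)^(t/t½) = 0.06716 = 6.72%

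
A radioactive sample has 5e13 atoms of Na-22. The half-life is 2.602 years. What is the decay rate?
A = λN = 1.332e13 decays/year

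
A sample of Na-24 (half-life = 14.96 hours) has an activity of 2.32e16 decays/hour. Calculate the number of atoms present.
N = A/λ = 5.007e17 atoms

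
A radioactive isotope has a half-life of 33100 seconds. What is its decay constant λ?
λ = ln(2)/t½ = 2.094e-5 second⁻¹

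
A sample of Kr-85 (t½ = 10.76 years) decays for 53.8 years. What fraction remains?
N/N₀ = (1/2)^(t/t½) = 0.03125 = 3.12%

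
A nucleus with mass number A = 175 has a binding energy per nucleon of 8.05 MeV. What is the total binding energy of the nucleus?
B.E. = 8.05 × 175 = 1409 MeV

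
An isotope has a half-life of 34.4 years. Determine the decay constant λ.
λ = ln(2)/t½ = 0.02015 year⁻¹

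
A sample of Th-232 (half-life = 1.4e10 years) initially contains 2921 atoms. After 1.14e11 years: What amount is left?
N = N₀(1/2)^(t/t½) = 10.33 atoms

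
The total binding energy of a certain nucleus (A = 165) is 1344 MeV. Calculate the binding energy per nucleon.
B.E./A = 1344/165 = 8.145 MeV/nucleon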